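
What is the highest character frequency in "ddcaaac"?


Input: ddcaaac
Character counts:
  'a': 3
  'c': 2
  'd': 2
Maximum frequency: 3

3


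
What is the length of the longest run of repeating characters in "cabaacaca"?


Input: "cabaacaca"
Scanning for longest run:
  Position 1 ('a'): new char, reset run to 1
  Position 2 ('b'): new char, reset run to 1
  Position 3 ('a'): new char, reset run to 1
  Position 4 ('a'): continues run of 'a', length=2
  Position 5 ('c'): new char, reset run to 1
  Position 6 ('a'): new char, reset run to 1
  Position 7 ('c'): new char, reset run to 1
  Position 8 ('a'): new char, reset run to 1
Longest run: 'a' with length 2

2


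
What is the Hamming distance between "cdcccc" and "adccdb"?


Comparing "cdcccc" and "adccdb" position by position:
  Position 0: 'c' vs 'a' => differ
  Position 1: 'd' vs 'd' => same
  Position 2: 'c' vs 'c' => same
  Position 3: 'c' vs 'c' => same
  Position 4: 'c' vs 'd' => differ
  Position 5: 'c' vs 'b' => differ
Total differences (Hamming distance): 3

3


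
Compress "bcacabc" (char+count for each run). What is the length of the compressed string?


Input: bcacabc
Runs:
  'b' x 1 => "b1"
  'c' x 1 => "c1"
  'a' x 1 => "a1"
  'c' x 1 => "c1"
  'a' x 1 => "a1"
  'b' x 1 => "b1"
  'c' x 1 => "c1"
Compressed: "b1c1a1c1a1b1c1"
Compressed length: 14

14


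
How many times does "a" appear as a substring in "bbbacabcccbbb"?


Searching for "a" in "bbbacabcccbbb"
Scanning each position:
  Position 0: "b" => no
  Position 1: "b" => no
  Position 2: "b" => no
  Position 3: "a" => MATCH
  Position 4: "c" => no
  Position 5: "a" => MATCH
  Position 6: "b" => no
  Position 7: "c" => no
  Position 8: "c" => no
  Position 9: "c" => no
  Position 10: "b" => no
  Position 11: "b" => no
  Position 12: "b" => no
Total occurrences: 2

2


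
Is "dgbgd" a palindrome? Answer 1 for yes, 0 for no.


Input: dgbgd
Reversed: dgbgd
  Compare pos 0 ('d') with pos 4 ('d'): match
  Compare pos 1 ('g') with pos 3 ('g'): match
Result: palindrome

1


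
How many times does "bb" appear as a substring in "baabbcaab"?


Searching for "bb" in "baabbcaab"
Scanning each position:
  Position 0: "ba" => no
  Position 1: "aa" => no
  Position 2: "ab" => no
  Position 3: "bb" => MATCH
  Position 4: "bc" => no
  Position 5: "ca" => no
  Position 6: "aa" => no
  Position 7: "ab" => no
Total occurrences: 1

1


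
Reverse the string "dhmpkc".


Input: dhmpkc
Reading characters right to left:
  Position 5: 'c'
  Position 4: 'k'
  Position 3: 'p'
  Position 2: 'm'
  Position 1: 'h'
  Position 0: 'd'
Reversed: ckpmhd

ckpmhd


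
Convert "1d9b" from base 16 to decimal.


Input: "1d9b" in base 16
Positional expansion:
  Digit '1' (value 1) x 16^3 = 4096
  Digit 'd' (value 13) x 16^2 = 3328
  Digit '9' (value 9) x 16^1 = 144
  Digit 'b' (value 11) x 16^0 = 11
Sum = 7579

7579


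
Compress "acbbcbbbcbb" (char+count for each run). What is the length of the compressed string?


Input: acbbcbbbcbb
Runs:
  'a' x 1 => "a1"
  'c' x 1 => "c1"
  'b' x 2 => "b2"
  'c' x 1 => "c1"
  'b' x 3 => "b3"
  'c' x 1 => "c1"
  'b' x 2 => "b2"
Compressed: "a1c1b2c1b3c1b2"
Compressed length: 14

14


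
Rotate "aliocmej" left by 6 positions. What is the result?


Input: "aliocmej", rotate left by 6
First 6 characters: "aliocm"
Remaining characters: "ej"
Concatenate remaining + first: "ej" + "aliocm" = "ejaliocm"

ejaliocm


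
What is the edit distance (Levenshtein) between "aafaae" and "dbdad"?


Computing edit distance: "aafaae" -> "dbdad"
DP table:
           d    b    d    a    d
      0    1    2    3    4    5
  a   1    1    2    3    3    4
  a   2    2    2    3    3    4
  f   3    3    3    3    4    4
  a   4    4    4    4    3    4
  a   5    5    5    5    4    4
  e   6    6    6    6    5    5
Edit distance = dp[6][5] = 5

5


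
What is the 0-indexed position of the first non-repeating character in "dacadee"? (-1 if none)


Input: dacadee
Character frequencies:
  'a': 2
  'c': 1
  'd': 2
  'e': 2
Scanning left to right for freq == 1:
  Position 0 ('d'): freq=2, skip
  Position 1 ('a'): freq=2, skip
  Position 2 ('c'): unique! => answer = 2

2


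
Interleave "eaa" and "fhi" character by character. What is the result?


Interleaving "eaa" and "fhi":
  Position 0: 'e' from first, 'f' from second => "ef"
  Position 1: 'a' from first, 'h' from second => "ah"
  Position 2: 'a' from first, 'i' from second => "ai"
Result: efahai

efahai


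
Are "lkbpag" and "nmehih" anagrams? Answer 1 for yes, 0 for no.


Strings: "lkbpag", "nmehih"
Sorted first:  abgklp
Sorted second: ehhimn
Differ at position 0: 'a' vs 'e' => not anagrams

0


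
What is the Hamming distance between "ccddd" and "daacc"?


Comparing "ccddd" and "daacc" position by position:
  Position 0: 'c' vs 'd' => differ
  Position 1: 'c' vs 'a' => differ
  Position 2: 'd' vs 'a' => differ
  Position 3: 'd' vs 'c' => differ
  Position 4: 'd' vs 'c' => differ
Total differences (Hamming distance): 5

5


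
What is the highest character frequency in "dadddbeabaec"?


Input: dadddbeabaec
Character counts:
  'a': 3
  'b': 2
  'c': 1
  'd': 4
  'e': 2
Maximum frequency: 4

4


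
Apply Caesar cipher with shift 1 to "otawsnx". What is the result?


Caesar cipher: shift "otawsnx" by 1
  'o' (pos 14) + 1 = pos 15 = 'p'
  't' (pos 19) + 1 = pos 20 = 'u'
  'a' (pos 0) + 1 = pos 1 = 'b'
  'w' (pos 22) + 1 = pos 23 = 'x'
  's' (pos 18) + 1 = pos 19 = 't'
  'n' (pos 13) + 1 = pos 14 = 'o'
  'x' (pos 23) + 1 = pos 24 = 'y'
Result: pubxtoy

pubxtoy


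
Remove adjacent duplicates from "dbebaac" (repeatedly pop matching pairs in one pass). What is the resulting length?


Input: dbebaac
Stack-based adjacent duplicate removal:
  Read 'd': push. Stack: d
  Read 'b': push. Stack: db
  Read 'e': push. Stack: dbe
  Read 'b': push. Stack: dbeb
  Read 'a': push. Stack: dbeba
  Read 'a': matches stack top 'a' => pop. Stack: dbeb
  Read 'c': push. Stack: dbebc
Final stack: "dbebc" (length 5)

5


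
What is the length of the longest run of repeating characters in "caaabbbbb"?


Input: "caaabbbbb"
Scanning for longest run:
  Position 1 ('a'): new char, reset run to 1
  Position 2 ('a'): continues run of 'a', length=2
  Position 3 ('a'): continues run of 'a', length=3
  Position 4 ('b'): new char, reset run to 1
  Position 5 ('b'): continues run of 'b', length=2
  Position 6 ('b'): continues run of 'b', length=3
  Position 7 ('b'): continues run of 'b', length=4
  Position 8 ('b'): continues run of 'b', length=5
Longest run: 'b' with length 5

5


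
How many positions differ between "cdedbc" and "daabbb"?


Comparing "cdedbc" and "daabbb" position by position:
  Position 0: 'c' vs 'd' => DIFFER
  Position 1: 'd' vs 'a' => DIFFER
  Position 2: 'e' vs 'a' => DIFFER
  Position 3: 'd' vs 'b' => DIFFER
  Position 4: 'b' vs 'b' => same
  Position 5: 'c' vs 'b' => DIFFER
Positions that differ: 5

5


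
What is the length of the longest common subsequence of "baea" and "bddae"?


LCS of "baea" and "bddae"
DP table:
           b    d    d    a    e
      0    0    0    0    0    0
  b   0    1    1    1    1    1
  a   0    1    1    1    2    2
  e   0    1    1    1    2    3
  a   0    1    1    1    2    3
LCS length = dp[4][5] = 3

3


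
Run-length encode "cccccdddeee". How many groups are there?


Input: cccccdddeee
Scanning for consecutive runs:
  Group 1: 'c' x 5 (positions 0-4)
  Group 2: 'd' x 3 (positions 5-7)
  Group 3: 'e' x 3 (positions 8-10)
Total groups: 3

3


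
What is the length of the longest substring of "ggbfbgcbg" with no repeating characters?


Input: "ggbfbgcbg"
Sliding window (track last position of each char):
  Position 0 ('g'): window [0,0] length 1 -- new best
  Position 1 ('g'): repeat (last at 0), move window start to 1
  Position 1 ('g'): window [1,1] length 1
  Position 2 ('b'): window [1,2] length 2 -- new best
  Position 3 ('f'): window [1,3] length 3 -- new best
  Position 4 ('b'): repeat (last at 2), move window start to 3
  Position 4 ('b'): window [3,4] length 2
  Position 5 ('g'): window [3,5] length 3
  Position 6 ('c'): window [3,6] length 4 -- new best
  Position 7 ('b'): repeat (last at 4), move window start to 5
  Position 7 ('b'): window [5,7] length 3
  Position 8 ('g'): repeat (last at 5), move window start to 6
  Position 8 ('g'): window [6,8] length 3
Longest substring with no repeats: "fbgc" with length 4

4


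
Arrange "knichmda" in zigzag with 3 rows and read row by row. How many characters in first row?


Zigzag "knichmda" into 3 rows:
Placing characters:
  'k' => row 0
  'n' => row 1
  'i' => row 2
  'c' => row 1
  'h' => row 0
  'm' => row 1
  'd' => row 2
  'a' => row 1
Rows:
  Row 0: "kh"
  Row 1: "ncma"
  Row 2: "id"
First row length: 2

2


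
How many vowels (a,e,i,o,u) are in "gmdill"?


Input: gmdill
Checking each character:
  'g' at position 0: consonant
  'm' at position 1: consonant
  'd' at position 2: consonant
  'i' at position 3: vowel (running total: 1)
  'l' at position 4: consonant
  'l' at position 5: consonant
Total vowels: 1

1


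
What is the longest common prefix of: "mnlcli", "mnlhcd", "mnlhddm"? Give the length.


Words: mnlcli, mnlhcd, mnlhddm
  Position 0: all 'm' => match
  Position 1: all 'n' => match
  Position 2: all 'l' => match
  Position 3: ('c', 'h', 'h') => mismatch, stop
LCP = "mnl" (length 3)

3


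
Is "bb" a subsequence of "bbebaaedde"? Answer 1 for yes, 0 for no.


Check if "bb" is a subsequence of "bbebaaedde"
Greedy scan:
  Position 0 ('b'): matches sub[0] = 'b'
  Position 1 ('b'): matches sub[1] = 'b'
  Position 2 ('e'): no match needed
  Position 3 ('b'): no match needed
  Position 4 ('a'): no match needed
  Position 5 ('a'): no match needed
  Position 6 ('e'): no match needed
  Position 7 ('d'): no match needed
  Position 8 ('d'): no match needed
  Position 9 ('e'): no match needed
All 2 characters matched => is a subsequence

1


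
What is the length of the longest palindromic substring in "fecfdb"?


Input: "fecfdb"
Checking substrings for palindromes:
  No multi-char palindromic substrings found
Longest palindromic substring: "f" with length 1

1


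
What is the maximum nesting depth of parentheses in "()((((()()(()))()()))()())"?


Input: "()((((()()(()))()()))()())"
Tracking depth:
  Position 0 '(': depth becomes 1
  Position 1 ')': depth becomes 0
  Position 2 '(': depth becomes 1
  Position 3 '(': depth becomes 2
  Position 4 '(': depth becomes 3
  Position 5 '(': depth becomes 4
  Position 6 '(': depth becomes 5
  Position 7 ')': depth becomes 4
  Position 8 '(': depth becomes 5
  Position 9 ')': depth becomes 4
  Position 10 '(': depth becomes 5
  Position 11 '(': depth becomes 6
  Position 12 ')': depth becomes 5
  Position 13 ')': depth becomes 4
  Position 14 ')': depth becomes 3
  Position 15 '(': depth becomes 4
  Position 16 ')': depth becomes 3
  Position 17 '(': depth becomes 4
  Position 18 ')': depth becomes 3
  Position 19 ')': depth becomes 2
  Position 20 ')': depth becomes 1
  Position 21 '(': depth becomes 2
  Position 22 ')': depth becomes 1
  Position 23 '(': depth becomes 2
  Position 24 ')': depth becomes 1
  Position 25 ')': depth becomes 0
Maximum depth reached: 6

6


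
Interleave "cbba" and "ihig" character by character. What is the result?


Interleaving "cbba" and "ihig":
  Position 0: 'c' from first, 'i' from second => "ci"
  Position 1: 'b' from first, 'h' from second => "bh"
  Position 2: 'b' from first, 'i' from second => "bi"
  Position 3: 'a' from first, 'g' from second => "ag"
Result: cibhbiag

cibhbiag


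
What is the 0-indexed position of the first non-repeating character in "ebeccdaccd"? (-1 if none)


Input: ebeccdaccd
Character frequencies:
  'a': 1
  'b': 1
  'c': 4
  'd': 2
  'e': 2
Scanning left to right for freq == 1:
  Position 0 ('e'): freq=2, skip
  Position 1 ('b'): unique! => answer = 1

1


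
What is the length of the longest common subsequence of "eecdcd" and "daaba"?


LCS of "eecdcd" and "daaba"
DP table:
           d    a    a    b    a
      0    0    0    0    0    0
  e   0    0    0    0    0    0
  e   0    0    0    0    0    0
  c   0    0    0    0    0    0
  d   0    1    1    1    1    1
  c   0    1    1    1    1    1
  d   0    1    1    1    1    1
LCS length = dp[6][5] = 1

1


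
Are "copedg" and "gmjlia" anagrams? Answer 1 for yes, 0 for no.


Strings: "copedg", "gmjlia"
Sorted first:  cdegop
Sorted second: agijlm
Differ at position 0: 'c' vs 'a' => not anagrams

0


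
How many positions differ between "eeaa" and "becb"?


Comparing "eeaa" and "becb" position by position:
  Position 0: 'e' vs 'b' => DIFFER
  Position 1: 'e' vs 'e' => same
  Position 2: 'a' vs 'c' => DIFFER
  Position 3: 'a' vs 'b' => DIFFER
Positions that differ: 3

3


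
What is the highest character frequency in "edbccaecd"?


Input: edbccaecd
Character counts:
  'a': 1
  'b': 1
  'c': 3
  'd': 2
  'e': 2
Maximum frequency: 3

3


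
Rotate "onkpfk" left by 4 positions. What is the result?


Input: "onkpfk", rotate left by 4
First 4 characters: "onkp"
Remaining characters: "fk"
Concatenate remaining + first: "fk" + "onkp" = "fkonkp"

fkonkp


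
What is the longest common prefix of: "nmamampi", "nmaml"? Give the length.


Words: nmamampi, nmaml
  Position 0: all 'n' => match
  Position 1: all 'm' => match
  Position 2: all 'a' => match
  Position 3: all 'm' => match
  Position 4: ('a', 'l') => mismatch, stop
LCP = "nmam" (length 4)

4


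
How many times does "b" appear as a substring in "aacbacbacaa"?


Searching for "b" in "aacbacbacaa"
Scanning each position:
  Position 0: "a" => no
  Position 1: "a" => no
  Position 2: "c" => no
  Position 3: "b" => MATCH
  Position 4: "a" => no
  Position 5: "c" => no
  Position 6: "b" => MATCH
  Position 7: "a" => no
  Position 8: "c" => no
  Position 9: "a" => no
  Position 10: "a" => no
Total occurrences: 2

2


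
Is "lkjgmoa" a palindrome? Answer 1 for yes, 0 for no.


Input: lkjgmoa
Reversed: aomgjkl
  Compare pos 0 ('l') with pos 6 ('a'): MISMATCH
  Compare pos 1 ('k') with pos 5 ('o'): MISMATCH
  Compare pos 2 ('j') with pos 4 ('m'): MISMATCH
Result: not a palindrome

0


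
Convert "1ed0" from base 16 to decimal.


Input: "1ed0" in base 16
Positional expansion:
  Digit '1' (value 1) x 16^3 = 4096
  Digit 'e' (value 14) x 16^2 = 3584
  Digit 'd' (value 13) x 16^1 = 208
  Digit '0' (value 0) x 16^0 = 0
Sum = 7888

7888


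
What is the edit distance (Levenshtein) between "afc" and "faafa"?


Computing edit distance: "afc" -> "faafa"
DP table:
           f    a    a    f    a
      0    1    2    3    4    5
  a   1    1    1    2    3    4
  f   2    1    2    2    2    3
  c   3    2    2    3    3    3
Edit distance = dp[3][5] = 3

3


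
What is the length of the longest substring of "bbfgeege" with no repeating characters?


Input: "bbfgeege"
Sliding window (track last position of each char):
  Position 0 ('b'): window [0,0] length 1 -- new best
  Position 1 ('b'): repeat (last at 0), move window start to 1
  Position 1 ('b'): window [1,1] length 1
  Position 2 ('f'): window [1,2] length 2 -- new best
  Position 3 ('g'): window [1,3] length 3 -- new best
  Position 4 ('e'): window [1,4] length 4 -- new best
  Position 5 ('e'): repeat (last at 4), move window start to 5
  Position 5 ('e'): window [5,5] length 1
  Position 6 ('g'): window [5,6] length 2
  Position 7 ('e'): repeat (last at 5), move window start to 6
  Position 7 ('e'): window [6,7] length 2
Longest substring with no repeats: "bfge" with length 4

4


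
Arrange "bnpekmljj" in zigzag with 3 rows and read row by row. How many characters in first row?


Zigzag "bnpekmljj" into 3 rows:
Placing characters:
  'b' => row 0
  'n' => row 1
  'p' => row 2
  'e' => row 1
  'k' => row 0
  'm' => row 1
  'l' => row 2
  'j' => row 1
  'j' => row 0
Rows:
  Row 0: "bkj"
  Row 1: "nemj"
  Row 2: "pl"
First row length: 3

3


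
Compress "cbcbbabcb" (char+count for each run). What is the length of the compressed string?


Input: cbcbbabcb
Runs:
  'c' x 1 => "c1"
  'b' x 1 => "b1"
  'c' x 1 => "c1"
  'b' x 2 => "b2"
  'a' x 1 => "a1"
  'b' x 1 => "b1"
  'c' x 1 => "c1"
  'b' x 1 => "b1"
Compressed: "c1b1c1b2a1b1c1b1"
Compressed length: 16

16


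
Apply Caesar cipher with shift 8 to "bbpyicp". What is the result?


Caesar cipher: shift "bbpyicp" by 8
  'b' (pos 1) + 8 = pos 9 = 'j'
  'b' (pos 1) + 8 = pos 9 = 'j'
  'p' (pos 15) + 8 = pos 23 = 'x'
  'y' (pos 24) + 8 = pos 6 = 'g'
  'i' (pos 8) + 8 = pos 16 = 'q'
  'c' (pos 2) + 8 = pos 10 = 'k'
  'p' (pos 15) + 8 = pos 23 = 'x'
Result: jjxgqkx

jjxgqkx


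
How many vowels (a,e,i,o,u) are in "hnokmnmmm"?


Input: hnokmnmmm
Checking each character:
  'h' at position 0: consonant
  'n' at position 1: consonant
  'o' at position 2: vowel (running total: 1)
  'k' at position 3: consonant
  'm' at position 4: consonant
  'n' at position 5: consonant
  'm' at position 6: consonant
  'm' at position 7: consonant
  'm' at position 8: consonant
Total vowels: 1

1


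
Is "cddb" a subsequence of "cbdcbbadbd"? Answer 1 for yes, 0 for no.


Check if "cddb" is a subsequence of "cbdcbbadbd"
Greedy scan:
  Position 0 ('c'): matches sub[0] = 'c'
  Position 1 ('b'): no match needed
  Position 2 ('d'): matches sub[1] = 'd'
  Position 3 ('c'): no match needed
  Position 4 ('b'): no match needed
  Position 5 ('b'): no match needed
  Position 6 ('a'): no match needed
  Position 7 ('d'): matches sub[2] = 'd'
  Position 8 ('b'): matches sub[3] = 'b'
  Position 9 ('d'): no match needed
All 4 characters matched => is a subsequence

1


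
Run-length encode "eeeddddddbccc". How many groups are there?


Input: eeeddddddbccc
Scanning for consecutive runs:
  Group 1: 'e' x 3 (positions 0-2)
  Group 2: 'd' x 6 (positions 3-8)
  Group 3: 'b' x 1 (positions 9-9)
  Group 4: 'c' x 3 (positions 10-12)
Total groups: 4

4


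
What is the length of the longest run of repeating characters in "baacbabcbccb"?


Input: "baacbabcbccb"
Scanning for longest run:
  Position 1 ('a'): new char, reset run to 1
  Position 2 ('a'): continues run of 'a', length=2
  Position 3 ('c'): new char, reset run to 1
  Position 4 ('b'): new char, reset run to 1
  Position 5 ('a'): new char, reset run to 1
  Position 6 ('b'): new char, reset run to 1
  Position 7 ('c'): new char, reset run to 1
  Position 8 ('b'): new char, reset run to 1
  Position 9 ('c'): new char, reset run to 1
  Position 10 ('c'): continues run of 'c', length=2
  Position 11 ('b'): new char, reset run to 1
Longest run: 'a' with length 2

2


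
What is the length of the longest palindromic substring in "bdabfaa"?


Input: "bdabfaa"
Checking substrings for palindromes:
  [5:7] "aa" (len 2) => palindrome
Longest palindromic substring: "aa" with length 2

2


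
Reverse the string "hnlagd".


Input: hnlagd
Reading characters right to left:
  Position 5: 'd'
  Position 4: 'g'
  Position 3: 'a'
  Position 2: 'l'
  Position 1: 'n'
  Position 0: 'h'
Reversed: dgalnh

dgalnh


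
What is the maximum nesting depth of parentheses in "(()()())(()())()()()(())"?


Input: "(()()())(()())()()()(())"
Tracking depth:
  Position 0 '(': depth becomes 1
  Position 1 '(': depth becomes 2
  Position 2 ')': depth becomes 1
  Position 3 '(': depth becomes 2
  Position 4 ')': depth becomes 1
  Position 5 '(': depth becomes 2
  Position 6 ')': depth becomes 1
  Position 7 ')': depth becomes 0
  Position 8 '(': depth becomes 1
  Position 9 '(': depth becomes 2
  Position 10 ')': depth becomes 1
  Position 11 '(': depth becomes 2
  Position 12 ')': depth becomes 1
  Position 13 ')': depth becomes 0
  Position 14 '(': depth becomes 1
  Position 15 ')': depth becomes 0
  Position 16 '(': depth becomes 1
  Position 17 ')': depth becomes 0
  Position 18 '(': depth becomes 1
  Position 19 ')': depth becomes 0
  Position 20 '(': depth becomes 1
  Position 21 '(': depth becomes 2
  Position 22 ')': depth becomes 1
  Position 23 ')': depth becomes 0
Maximum depth reached: 2

2


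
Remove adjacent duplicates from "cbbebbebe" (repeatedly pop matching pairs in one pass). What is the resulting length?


Input: cbbebbebe
Stack-based adjacent duplicate removal:
  Read 'c': push. Stack: c
  Read 'b': push. Stack: cb
  Read 'b': matches stack top 'b' => pop. Stack: c
  Read 'e': push. Stack: ce
  Read 'b': push. Stack: ceb
  Read 'b': matches stack top 'b' => pop. Stack: ce
  Read 'e': matches stack top 'e' => pop. Stack: c
  Read 'b': push. Stack: cb
  Read 'e': push. Stack: cbe
Final stack: "cbe" (length 3)

3


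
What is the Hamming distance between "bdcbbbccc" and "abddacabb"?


Comparing "bdcbbbccc" and "abddacabb" position by position:
  Position 0: 'b' vs 'a' => differ
  Position 1: 'd' vs 'b' => differ
  Position 2: 'c' vs 'd' => differ
  Position 3: 'b' vs 'd' => differ
  Position 4: 'b' vs 'a' => differ
  Position 5: 'b' vs 'c' => differ
  Position 6: 'c' vs 'a' => differ
  Position 7: 'c' vs 'b' => differ
  Position 8: 'c' vs 'b' => differ
Total differences (Hamming distance): 9

9


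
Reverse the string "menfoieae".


Input: menfoieae
Reading characters right to left:
  Position 8: 'e'
  Position 7: 'a'
  Position 6: 'e'
  Position 5: 'i'
  Position 4: 'o'
  Position 3: 'f'
  Position 2: 'n'
  Position 1: 'e'
  Position 0: 'm'
Reversed: eaeiofnem

eaeiofnem


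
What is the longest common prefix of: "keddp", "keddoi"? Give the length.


Words: keddp, keddoi
  Position 0: all 'k' => match
  Position 1: all 'e' => match
  Position 2: all 'd' => match
  Position 3: all 'd' => match
  Position 4: ('p', 'o') => mismatch, stop
LCP = "kedd" (length 4)

4


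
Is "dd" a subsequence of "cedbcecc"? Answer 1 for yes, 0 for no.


Check if "dd" is a subsequence of "cedbcecc"
Greedy scan:
  Position 0 ('c'): no match needed
  Position 1 ('e'): no match needed
  Position 2 ('d'): matches sub[0] = 'd'
  Position 3 ('b'): no match needed
  Position 4 ('c'): no match needed
  Position 5 ('e'): no match needed
  Position 6 ('c'): no match needed
  Position 7 ('c'): no match needed
Only matched 1/2 characters => not a subsequence

0


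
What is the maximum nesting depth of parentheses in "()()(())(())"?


Input: "()()(())(())"
Tracking depth:
  Position 0 '(': depth becomes 1
  Position 1 ')': depth becomes 0
  Position 2 '(': depth becomes 1
  Position 3 ')': depth becomes 0
  Position 4 '(': depth becomes 1
  Position 5 '(': depth becomes 2
  Position 6 ')': depth becomes 1
  Position 7 ')': depth becomes 0
  Position 8 '(': depth becomes 1
  Position 9 '(': depth becomes 2
  Position 10 ')': depth becomes 1
  Position 11 ')': depth becomes 0
Maximum depth reached: 2

2


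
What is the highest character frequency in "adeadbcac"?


Input: adeadbcac
Character counts:
  'a': 3
  'b': 1
  'c': 2
  'd': 2
  'e': 1
Maximum frequency: 3

3


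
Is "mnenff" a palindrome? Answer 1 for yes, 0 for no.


Input: mnenff
Reversed: ffnenm
  Compare pos 0 ('m') with pos 5 ('f'): MISMATCH
  Compare pos 1 ('n') with pos 4 ('f'): MISMATCH
  Compare pos 2 ('e') with pos 3 ('n'): MISMATCH
Result: not a palindrome

0


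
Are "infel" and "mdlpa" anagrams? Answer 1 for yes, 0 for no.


Strings: "infel", "mdlpa"
Sorted first:  efiln
Sorted second: adlmp
Differ at position 0: 'e' vs 'a' => not anagrams

0


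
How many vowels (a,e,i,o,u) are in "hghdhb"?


Input: hghdhb
Checking each character:
  'h' at position 0: consonant
  'g' at position 1: consonant
  'h' at position 2: consonant
  'd' at position 3: consonant
  'h' at position 4: consonant
  'b' at position 5: consonant
Total vowels: 0

0


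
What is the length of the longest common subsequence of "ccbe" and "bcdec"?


LCS of "ccbe" and "bcdec"
DP table:
           b    c    d    e    c
      0    0    0    0    0    0
  c   0    0    1    1    1    1
  c   0    0    1    1    1    2
  b   0    1    1    1    1    2
  e   0    1    1    1    2    2
LCS length = dp[4][5] = 2

2


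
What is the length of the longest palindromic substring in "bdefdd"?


Input: "bdefdd"
Checking substrings for palindromes:
  [4:6] "dd" (len 2) => palindrome
Longest palindromic substring: "dd" with length 2

2


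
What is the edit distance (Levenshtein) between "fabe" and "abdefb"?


Computing edit distance: "fabe" -> "abdefb"
DP table:
           a    b    d    e    f    b
      0    1    2    3    4    5    6
  f   1    1    2    3    4    4    5
  a   2    1    2    3    4    5    5
  b   3    2    1    2    3    4    5
  e   4    3    2    2    2    3    4
Edit distance = dp[4][6] = 4

4


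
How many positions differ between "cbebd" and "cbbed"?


Comparing "cbebd" and "cbbed" position by position:
  Position 0: 'c' vs 'c' => same
  Position 1: 'b' vs 'b' => same
  Position 2: 'e' vs 'b' => DIFFER
  Position 3: 'b' vs 'e' => DIFFER
  Position 4: 'd' vs 'd' => same
Positions that differ: 2

2


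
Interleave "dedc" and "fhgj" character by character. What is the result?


Interleaving "dedc" and "fhgj":
  Position 0: 'd' from first, 'f' from second => "df"
  Position 1: 'e' from first, 'h' from second => "eh"
  Position 2: 'd' from first, 'g' from second => "dg"
  Position 3: 'c' from first, 'j' from second => "cj"
Result: dfehdgcj

dfehdgcj


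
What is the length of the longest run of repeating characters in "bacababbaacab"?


Input: "bacababbaacab"
Scanning for longest run:
  Position 1 ('a'): new char, reset run to 1
  Position 2 ('c'): new char, reset run to 1
  Position 3 ('a'): new char, reset run to 1
  Position 4 ('b'): new char, reset run to 1
  Position 5 ('a'): new char, reset run to 1
  Position 6 ('b'): new char, reset run to 1
  Position 7 ('b'): continues run of 'b', length=2
  Position 8 ('a'): new char, reset run to 1
  Position 9 ('a'): continues run of 'a', length=2
  Position 10 ('c'): new char, reset run to 1
  Position 11 ('a'): new char, reset run to 1
  Position 12 ('b'): new char, reset run to 1
Longest run: 'b' with length 2

2


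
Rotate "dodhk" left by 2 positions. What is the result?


Input: "dodhk", rotate left by 2
First 2 characters: "do"
Remaining characters: "dhk"
Concatenate remaining + first: "dhk" + "do" = "dhkdo"

dhkdo


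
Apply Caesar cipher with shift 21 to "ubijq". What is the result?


Caesar cipher: shift "ubijq" by 21
  'u' (pos 20) + 21 = pos 15 = 'p'
  'b' (pos 1) + 21 = pos 22 = 'w'
  'i' (pos 8) + 21 = pos 3 = 'd'
  'j' (pos 9) + 21 = pos 4 = 'e'
  'q' (pos 16) + 21 = pos 11 = 'l'
Result: pwdel

pwdel


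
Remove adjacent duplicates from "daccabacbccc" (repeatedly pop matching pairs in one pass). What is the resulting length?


Input: daccabacbccc
Stack-based adjacent duplicate removal:
  Read 'd': push. Stack: d
  Read 'a': push. Stack: da
  Read 'c': push. Stack: dac
  Read 'c': matches stack top 'c' => pop. Stack: da
  Read 'a': matches stack top 'a' => pop. Stack: d
  Read 'b': push. Stack: db
  Read 'a': push. Stack: dba
  Read 'c': push. Stack: dbac
  Read 'b': push. Stack: dbacb
  Read 'c': push. Stack: dbacbc
  Read 'c': matches stack top 'c' => pop. Stack: dbacb
  Read 'c': push. Stack: dbacbc
Final stack: "dbacbc" (length 6)

6


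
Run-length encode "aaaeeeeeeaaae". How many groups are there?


Input: aaaeeeeeeaaae
Scanning for consecutive runs:
  Group 1: 'a' x 3 (positions 0-2)
  Group 2: 'e' x 6 (positions 3-8)
  Group 3: 'a' x 3 (positions 9-11)
  Group 4: 'e' x 1 (positions 12-12)
Total groups: 4

4


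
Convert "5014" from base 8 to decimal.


Input: "5014" in base 8
Positional expansion:
  Digit '5' (value 5) x 8^3 = 2560
  Digit '0' (value 0) x 8^2 = 0
  Digit '1' (value 1) x 8^1 = 8
  Digit '4' (value 4) x 8^0 = 4
Sum = 2572

2572


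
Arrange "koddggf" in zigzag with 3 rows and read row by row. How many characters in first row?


Zigzag "koddggf" into 3 rows:
Placing characters:
  'k' => row 0
  'o' => row 1
  'd' => row 2
  'd' => row 1
  'g' => row 0
  'g' => row 1
  'f' => row 2
Rows:
  Row 0: "kg"
  Row 1: "odg"
  Row 2: "df"
First row length: 2

2


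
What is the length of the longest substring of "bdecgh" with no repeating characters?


Input: "bdecgh"
Sliding window (track last position of each char):
  Position 0 ('b'): window [0,0] length 1 -- new best
  Position 1 ('d'): window [0,1] length 2 -- new best
  Position 2 ('e'): window [0,2] length 3 -- new best
  Position 3 ('c'): window [0,3] length 4 -- new best
  Position 4 ('g'): window [0,4] length 5 -- new best
  Position 5 ('h'): window [0,5] length 6 -- new best
Longest substring with no repeats: "bdecgh" with length 6

6


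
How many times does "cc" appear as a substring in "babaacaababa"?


Searching for "cc" in "babaacaababa"
Scanning each position:
  Position 0: "ba" => no
  Position 1: "ab" => no
  Position 2: "ba" => no
  Position 3: "aa" => no
  Position 4: "ac" => no
  Position 5: "ca" => no
  Position 6: "aa" => no
  Position 7: "ab" => no
  Position 8: "ba" => no
  Position 9: "ab" => no
  Position 10: "ba" => no
Total occurrences: 0

0


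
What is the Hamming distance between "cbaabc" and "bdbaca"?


Comparing "cbaabc" and "bdbaca" position by position:
  Position 0: 'c' vs 'b' => differ
  Position 1: 'b' vs 'd' => differ
  Position 2: 'a' vs 'b' => differ
  Position 3: 'a' vs 'a' => same
  Position 4: 'b' vs 'c' => differ
  Position 5: 'c' vs 'a' => differ
Total differences (Hamming distance): 5

5


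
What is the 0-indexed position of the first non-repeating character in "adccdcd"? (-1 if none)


Input: adccdcd
Character frequencies:
  'a': 1
  'c': 3
  'd': 3
Scanning left to right for freq == 1:
  Position 0 ('a'): unique! => answer = 0

0


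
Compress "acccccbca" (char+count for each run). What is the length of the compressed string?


Input: acccccbca
Runs:
  'a' x 1 => "a1"
  'c' x 5 => "c5"
  'b' x 1 => "b1"
  'c' x 1 => "c1"
  'a' x 1 => "a1"
Compressed: "a1c5b1c1a1"
Compressed length: 10

10


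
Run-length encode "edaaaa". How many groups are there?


Input: edaaaa
Scanning for consecutive runs:
  Group 1: 'e' x 1 (positions 0-0)
  Group 2: 'd' x 1 (positions 1-1)
  Group 3: 'a' x 4 (positions 2-5)
Total groups: 3

3


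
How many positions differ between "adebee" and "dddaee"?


Comparing "adebee" and "dddaee" position by position:
  Position 0: 'a' vs 'd' => DIFFER
  Position 1: 'd' vs 'd' => same
  Position 2: 'e' vs 'd' => DIFFER
  Position 3: 'b' vs 'a' => DIFFER
  Position 4: 'e' vs 'e' => same
  Position 5: 'e' vs 'e' => same
Positions that differ: 3

3


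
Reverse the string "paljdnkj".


Input: paljdnkj
Reading characters right to left:
  Position 7: 'j'
  Position 6: 'k'
  Position 5: 'n'
  Position 4: 'd'
  Position 3: 'j'
  Position 2: 'l'
  Position 1: 'a'
  Position 0: 'p'
Reversed: jkndjlap

jkndjlap


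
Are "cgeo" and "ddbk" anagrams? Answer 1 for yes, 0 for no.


Strings: "cgeo", "ddbk"
Sorted first:  cego
Sorted second: bddk
Differ at position 0: 'c' vs 'b' => not anagrams

0


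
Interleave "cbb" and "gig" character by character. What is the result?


Interleaving "cbb" and "gig":
  Position 0: 'c' from first, 'g' from second => "cg"
  Position 1: 'b' from first, 'i' from second => "bi"
  Position 2: 'b' from first, 'g' from second => "bg"
Result: cgbibg

cgbibg


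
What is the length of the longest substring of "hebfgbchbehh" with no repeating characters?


Input: "hebfgbchbehh"
Sliding window (track last position of each char):
  Position 0 ('h'): window [0,0] length 1 -- new best
  Position 1 ('e'): window [0,1] length 2 -- new best
  Position 2 ('b'): window [0,2] length 3 -- new best
  Position 3 ('f'): window [0,3] length 4 -- new best
  Position 4 ('g'): window [0,4] length 5 -- new best
  Position 5 ('b'): repeat (last at 2), move window start to 3
  Position 5 ('b'): window [3,5] length 3
  Position 6 ('c'): window [3,6] length 4
  Position 7 ('h'): window [3,7] length 5
  Position 8 ('b'): repeat (last at 5), move window start to 6
  Position 8 ('b'): window [6,8] length 3
  Position 9 ('e'): window [6,9] length 4
  Position 10 ('h'): repeat (last at 7), move window start to 8
  Position 10 ('h'): window [8,10] length 3
  Position 11 ('h'): repeat (last at 10), move window start to 11
  Position 11 ('h'): window [11,11] length 1
Longest substring with no repeats: "hebfg" with length 5

5


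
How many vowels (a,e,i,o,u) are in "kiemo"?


Input: kiemo
Checking each character:
  'k' at position 0: consonant
  'i' at position 1: vowel (running total: 1)
  'e' at position 2: vowel (running total: 2)
  'm' at position 3: consonant
  'o' at position 4: vowel (running total: 3)
Total vowels: 3

3


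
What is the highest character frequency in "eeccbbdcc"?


Input: eeccbbdcc
Character counts:
  'b': 2
  'c': 4
  'd': 1
  'e': 2
Maximum frequency: 4

4


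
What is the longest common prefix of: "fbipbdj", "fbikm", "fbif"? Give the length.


Words: fbipbdj, fbikm, fbif
  Position 0: all 'f' => match
  Position 1: all 'b' => match
  Position 2: all 'i' => match
  Position 3: ('p', 'k', 'f') => mismatch, stop
LCP = "fbi" (length 3)

3


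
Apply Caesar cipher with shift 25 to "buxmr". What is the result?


Caesar cipher: shift "buxmr" by 25
  'b' (pos 1) + 25 = pos 0 = 'a'
  'u' (pos 20) + 25 = pos 19 = 't'
  'x' (pos 23) + 25 = pos 22 = 'w'
  'm' (pos 12) + 25 = pos 11 = 'l'
  'r' (pos 17) + 25 = pos 16 = 'q'
Result: atwlq

atwlq


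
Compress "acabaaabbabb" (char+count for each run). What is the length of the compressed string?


Input: acabaaabbabb
Runs:
  'a' x 1 => "a1"
  'c' x 1 => "c1"
  'a' x 1 => "a1"
  'b' x 1 => "b1"
  'a' x 3 => "a3"
  'b' x 2 => "b2"
  'a' x 1 => "a1"
  'b' x 2 => "b2"
Compressed: "a1c1a1b1a3b2a1b2"
Compressed length: 16

16


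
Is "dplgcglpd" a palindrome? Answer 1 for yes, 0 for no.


Input: dplgcglpd
Reversed: dplgcglpd
  Compare pos 0 ('d') with pos 8 ('d'): match
  Compare pos 1 ('p') with pos 7 ('p'): match
  Compare pos 2 ('l') with pos 6 ('l'): match
  Compare pos 3 ('g') with pos 5 ('g'): match
Result: palindrome

1


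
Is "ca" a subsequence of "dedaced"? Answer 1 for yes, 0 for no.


Check if "ca" is a subsequence of "dedaced"
Greedy scan:
  Position 0 ('d'): no match needed
  Position 1 ('e'): no match needed
  Position 2 ('d'): no match needed
  Position 3 ('a'): no match needed
  Position 4 ('c'): matches sub[0] = 'c'
  Position 5 ('e'): no match needed
  Position 6 ('d'): no match needed
Only matched 1/2 characters => not a subsequence

0


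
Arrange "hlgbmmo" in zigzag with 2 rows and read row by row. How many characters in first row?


Zigzag "hlgbmmo" into 2 rows:
Placing characters:
  'h' => row 0
  'l' => row 1
  'g' => row 0
  'b' => row 1
  'm' => row 0
  'm' => row 1
  'o' => row 0
Rows:
  Row 0: "hgmo"
  Row 1: "lbm"
First row length: 4

4


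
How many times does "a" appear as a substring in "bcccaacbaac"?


Searching for "a" in "bcccaacbaac"
Scanning each position:
  Position 0: "b" => no
  Position 1: "c" => no
  Position 2: "c" => no
  Position 3: "c" => no
  Position 4: "a" => MATCH
  Position 5: "a" => MATCH
  Position 6: "c" => no
  Position 7: "b" => no
  Position 8: "a" => MATCH
  Position 9: "a" => MATCH
  Position 10: "c" => no
Total occurrences: 4

4


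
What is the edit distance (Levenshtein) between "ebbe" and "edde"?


Computing edit distance: "ebbe" -> "edde"
DP table:
           e    d    d    e
      0    1    2    3    4
  e   1    0    1    2    3
  b   2    1    1    2    3
  b   3    2    2    2    3
  e   4    3    3    3    2
Edit distance = dp[4][4] = 2

2


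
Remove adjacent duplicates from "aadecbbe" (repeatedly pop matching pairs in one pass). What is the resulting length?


Input: aadecbbe
Stack-based adjacent duplicate removal:
  Read 'a': push. Stack: a
  Read 'a': matches stack top 'a' => pop. Stack: (empty)
  Read 'd': push. Stack: d
  Read 'e': push. Stack: de
  Read 'c': push. Stack: dec
  Read 'b': push. Stack: decb
  Read 'b': matches stack top 'b' => pop. Stack: dec
  Read 'e': push. Stack: dece
Final stack: "dece" (length 4)

4


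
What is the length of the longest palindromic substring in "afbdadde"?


Input: "afbdadde"
Checking substrings for palindromes:
  [3:6] "dad" (len 3) => palindrome
  [5:7] "dd" (len 2) => palindrome
Longest palindromic substring: "dad" with length 3

3


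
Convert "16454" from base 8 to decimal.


Input: "16454" in base 8
Positional expansion:
  Digit '1' (value 1) x 8^4 = 4096
  Digit '6' (value 6) x 8^3 = 3072
  Digit '4' (value 4) x 8^2 = 256
  Digit '5' (value 5) x 8^1 = 40
  Digit '4' (value 4) x 8^0 = 4
Sum = 7468

7468


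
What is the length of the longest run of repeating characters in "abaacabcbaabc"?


Input: "abaacabcbaabc"
Scanning for longest run:
  Position 1 ('b'): new char, reset run to 1
  Position 2 ('a'): new char, reset run to 1
  Position 3 ('a'): continues run of 'a', length=2
  Position 4 ('c'): new char, reset run to 1
  Position 5 ('a'): new char, reset run to 1
  Position 6 ('b'): new char, reset run to 1
  Position 7 ('c'): new char, reset run to 1
  Position 8 ('b'): new char, reset run to 1
  Position 9 ('a'): new char, reset run to 1
  Position 10 ('a'): continues run of 'a', length=2
  Position 11 ('b'): new char, reset run to 1
  Position 12 ('c'): new char, reset run to 1
Longest run: 'a' with length 2

2


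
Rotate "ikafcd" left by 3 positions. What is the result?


Input: "ikafcd", rotate left by 3
First 3 characters: "ika"
Remaining characters: "fcd"
Concatenate remaining + first: "fcd" + "ika" = "fcdika"

fcdika


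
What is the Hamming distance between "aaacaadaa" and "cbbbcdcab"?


Comparing "aaacaadaa" and "cbbbcdcab" position by position:
  Position 0: 'a' vs 'c' => differ
  Position 1: 'a' vs 'b' => differ
  Position 2: 'a' vs 'b' => differ
  Position 3: 'c' vs 'b' => differ
  Position 4: 'a' vs 'c' => differ
  Position 5: 'a' vs 'd' => differ
  Position 6: 'd' vs 'c' => differ
  Position 7: 'a' vs 'a' => same
  Position 8: 'a' vs 'b' => differ
Total differences (Hamming distance): 8

8


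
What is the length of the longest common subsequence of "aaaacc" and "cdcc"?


LCS of "aaaacc" and "cdcc"
DP table:
           c    d    c    c
      0    0    0    0    0
  a   0    0    0    0    0
  a   0    0    0    0    0
  a   0    0    0    0    0
  a   0    0    0    0    0
  c   0    1    1    1    1
  c   0    1    1    2    2
LCS length = dp[6][4] = 2

2


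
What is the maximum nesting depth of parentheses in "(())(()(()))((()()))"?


Input: "(())(()(()))((()()))"
Tracking depth:
  Position 0 '(': depth becomes 1
  Position 1 '(': depth becomes 2
  Position 2 ')': depth becomes 1
  Position 3 ')': depth becomes 0
  Position 4 '(': depth becomes 1
  Position 5 '(': depth becomes 2
  Position 6 ')': depth becomes 1
  Position 7 '(': depth becomes 2
  Position 8 '(': depth becomes 3
  Position 9 ')': depth becomes 2
  Position 10 ')': depth becomes 1
  Position 11 ')': depth becomes 0
  Position 12 '(': depth becomes 1
  Position 13 '(': depth becomes 2
  Position 14 '(': depth becomes 3
  Position 15 ')': depth becomes 2
  Position 16 '(': depth becomes 3
  Position 17 ')': depth becomes 2
  Position 18 ')': depth becomes 1
  Position 19 ')': depth becomes 0
Maximum depth reached: 3

3


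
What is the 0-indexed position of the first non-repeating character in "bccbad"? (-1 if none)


Input: bccbad
Character frequencies:
  'a': 1
  'b': 2
  'c': 2
  'd': 1
Scanning left to right for freq == 1:
  Position 0 ('b'): freq=2, skip
  Position 1 ('c'): freq=2, skip
  Position 2 ('c'): freq=2, skip
  Position 3 ('b'): freq=2, skip
  Position 4 ('a'): unique! => answer = 4

4


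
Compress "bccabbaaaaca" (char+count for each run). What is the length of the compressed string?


Input: bccabbaaaaca
Runs:
  'b' x 1 => "b1"
  'c' x 2 => "c2"
  'a' x 1 => "a1"
  'b' x 2 => "b2"
  'a' x 4 => "a4"
  'c' x 1 => "c1"
  'a' x 1 => "a1"
Compressed: "b1c2a1b2a4c1a1"
Compressed length: 14

14
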